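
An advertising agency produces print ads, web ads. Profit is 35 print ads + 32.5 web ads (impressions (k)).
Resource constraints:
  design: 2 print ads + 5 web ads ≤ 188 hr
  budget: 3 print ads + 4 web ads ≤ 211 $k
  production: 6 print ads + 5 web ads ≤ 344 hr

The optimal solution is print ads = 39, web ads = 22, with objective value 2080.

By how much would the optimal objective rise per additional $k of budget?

0

Binding: design and production. Non-binding: budget (6 unused).
Since budget is not tight, its dual is 0.
From A_Bᵀ y = c: 2·y_design + 6·y_production = 35; 5·y_design + 5·y_production = 32.5.
→ y_design = 1 and y_production = 5.5.
Shadow price of budget = 0.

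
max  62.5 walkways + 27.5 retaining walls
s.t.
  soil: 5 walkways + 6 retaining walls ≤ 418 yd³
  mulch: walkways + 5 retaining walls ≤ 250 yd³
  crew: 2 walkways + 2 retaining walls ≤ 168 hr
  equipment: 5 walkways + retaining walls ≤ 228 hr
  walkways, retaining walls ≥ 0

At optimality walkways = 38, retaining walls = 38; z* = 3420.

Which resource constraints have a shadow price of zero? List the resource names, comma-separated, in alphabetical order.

soil: 418/418 (binding)
mulch: 228/250 (slack 22)
crew: 152/168 (slack 16)
equipment: 228/228 (binding)
By complementary slackness, a constraint with positive slack has shadow price 0 → crew, mulch.

crew, mulch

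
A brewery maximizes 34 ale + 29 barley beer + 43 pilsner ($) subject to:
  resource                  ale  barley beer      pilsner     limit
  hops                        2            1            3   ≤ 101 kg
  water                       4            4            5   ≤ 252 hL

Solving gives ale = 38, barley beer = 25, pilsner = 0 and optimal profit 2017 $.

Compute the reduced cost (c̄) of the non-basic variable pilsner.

Check each constraint at x*: hops 101/101 (tight); water 252/252 (tight).
From A_Bᵀ y = c: 2·y_hops + 4·y_water = 34; 1·y_hops + 4·y_water = 29.
Solving: y_hops = 5, y_water = 6.
Reduced cost of pilsner: c₃ − yᵀa₃ = 43 − (5·3 + 6·5) = 43 − 45 = -2.

-2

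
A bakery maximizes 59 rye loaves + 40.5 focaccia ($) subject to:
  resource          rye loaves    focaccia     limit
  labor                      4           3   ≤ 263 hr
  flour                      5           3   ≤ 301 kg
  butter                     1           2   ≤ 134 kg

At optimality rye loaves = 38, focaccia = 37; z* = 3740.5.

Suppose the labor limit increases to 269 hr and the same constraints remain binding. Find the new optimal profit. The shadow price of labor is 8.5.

Δb = 6, so new z* = 3740.5 + (8.5)·(6) = 3740.5 + 51 = 3791.5.

3791.5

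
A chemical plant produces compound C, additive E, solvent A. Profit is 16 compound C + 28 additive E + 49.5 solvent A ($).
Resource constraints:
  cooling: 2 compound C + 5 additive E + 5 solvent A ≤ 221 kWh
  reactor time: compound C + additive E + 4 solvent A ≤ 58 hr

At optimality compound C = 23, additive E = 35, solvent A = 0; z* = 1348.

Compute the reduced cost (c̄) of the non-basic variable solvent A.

Both cooling and reactor time are binding at x*.
From A_Bᵀ y = c: 2·y_cooling + 1·y_reactor time = 16; 5·y_cooling + 1·y_reactor time = 28.
Solving: y_cooling = 4, y_reactor time = 8.
Reduced cost of solvent A: c₃ − yᵀa₃ = 49.5 − (4·5 + 8·4) = 49.5 − 52 = -2.5.

-2.5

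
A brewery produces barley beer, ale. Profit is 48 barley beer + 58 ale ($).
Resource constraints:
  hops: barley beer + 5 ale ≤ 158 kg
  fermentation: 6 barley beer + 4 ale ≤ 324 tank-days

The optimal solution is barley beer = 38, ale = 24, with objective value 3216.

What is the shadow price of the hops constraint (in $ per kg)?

Check each constraint at x*: hops 158/158 (tight); fermentation 324/324 (tight).
From A_Bᵀ y = c: 1·y_hops + 6·y_fermentation = 48; 5·y_hops + 4·y_fermentation = 58.
Solving: y_hops = 6, y_fermentation = 7.
Shadow price of hops = 6.

6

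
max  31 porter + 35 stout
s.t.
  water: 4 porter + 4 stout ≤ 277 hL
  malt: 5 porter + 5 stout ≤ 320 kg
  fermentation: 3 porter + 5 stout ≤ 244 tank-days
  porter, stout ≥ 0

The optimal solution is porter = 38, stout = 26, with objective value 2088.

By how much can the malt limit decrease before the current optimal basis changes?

Binding constraints: malt, fermentation. The basis is B = [[5,5],[3,5]] with det 10.
Per unit decrease in malt, x* moves by d = (-0.5, 0.3).
The basis stays optimal until porter reaches 0; allowable decrease = 76 kg.

76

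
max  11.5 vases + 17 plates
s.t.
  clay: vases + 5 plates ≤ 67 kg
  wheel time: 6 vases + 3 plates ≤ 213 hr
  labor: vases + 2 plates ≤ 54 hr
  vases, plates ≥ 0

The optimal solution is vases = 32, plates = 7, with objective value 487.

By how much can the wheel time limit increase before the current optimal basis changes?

Binding constraints: clay, wheel time. The basis is B = [[1,5],[6,3]] with det -27.
Per unit increase in wheel time, x* moves by d = (0.1852, -0.037).
The basis stays optimal until labor becomes binding; allowable increase = 72 hr.

72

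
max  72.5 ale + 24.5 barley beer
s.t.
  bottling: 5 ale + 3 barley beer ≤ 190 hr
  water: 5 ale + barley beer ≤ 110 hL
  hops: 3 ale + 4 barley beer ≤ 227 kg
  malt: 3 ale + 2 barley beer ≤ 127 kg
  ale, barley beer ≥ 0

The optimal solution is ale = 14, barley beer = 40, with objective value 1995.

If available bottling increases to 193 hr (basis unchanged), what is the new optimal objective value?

Binding: bottling and water. Non-binding: hops (25 unused), malt (5 unused).
Since hops, malt are not tight, their duals are 0.
Dual feasibility on the basic columns requires 5·y_bottling + 5·y_water = 72.5, 3·y_bottling + 1·y_water = 24.5.
This yields shadow prices y_bottling = 5, y_water = 9.5.
Δz = y_bottling·Δb = 5 × (3) = 15, so new z* = 1995 + 15 = 2010.

2010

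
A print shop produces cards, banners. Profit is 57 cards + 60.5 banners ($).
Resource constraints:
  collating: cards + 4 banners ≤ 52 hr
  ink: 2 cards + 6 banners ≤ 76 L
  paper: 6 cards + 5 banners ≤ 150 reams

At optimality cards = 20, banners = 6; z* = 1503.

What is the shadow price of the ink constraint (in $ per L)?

Binding: ink and paper. Non-binding: collating (8 unused).
Since collating is not tight, its dual is 0.
From A_Bᵀ y = c: 2·y_ink + 6·y_paper = 57; 6·y_ink + 5·y_paper = 60.5.
This yields shadow prices y_ink = 3, y_paper = 8.5.
Shadow price of ink = 3.

3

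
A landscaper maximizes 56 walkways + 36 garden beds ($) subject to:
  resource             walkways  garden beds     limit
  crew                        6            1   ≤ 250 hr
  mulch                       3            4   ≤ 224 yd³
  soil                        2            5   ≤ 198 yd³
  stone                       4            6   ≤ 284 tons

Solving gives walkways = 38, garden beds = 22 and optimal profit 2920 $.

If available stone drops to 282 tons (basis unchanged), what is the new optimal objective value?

2910

Binding: crew and stone. Non-binding: mulch (22 unused), soil (12 unused).
By complementary slackness, y = 0 for the non-binding constraints.
Dual feasibility on the basic columns requires 6·y_crew + 4·y_stone = 56, 1·y_crew + 6·y_stone = 36.
This yields shadow prices y_crew = 6, y_stone = 5.
Δz = y_stone·Δb = 5 × (-2) = -10, so new z* = 2920 − 10 = 2910.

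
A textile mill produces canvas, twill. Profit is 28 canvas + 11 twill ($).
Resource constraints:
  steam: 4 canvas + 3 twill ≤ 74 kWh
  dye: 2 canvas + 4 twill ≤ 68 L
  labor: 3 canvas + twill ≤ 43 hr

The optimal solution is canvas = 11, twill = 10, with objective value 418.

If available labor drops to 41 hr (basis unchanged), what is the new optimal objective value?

402

Binding: steam and labor. Non-binding: dye (6 unused).
Slack constraints have shadow price 0 (complementary slackness).
Dual feasibility on the basic columns requires 4·y_steam + 3·y_labor = 28, 3·y_steam + 1·y_labor = 11.
→ y_steam = 1 and y_labor = 8.
Δz = y_labor·Δb = 8 × (-2) = -16, so new z* = 418 − 16 = 402.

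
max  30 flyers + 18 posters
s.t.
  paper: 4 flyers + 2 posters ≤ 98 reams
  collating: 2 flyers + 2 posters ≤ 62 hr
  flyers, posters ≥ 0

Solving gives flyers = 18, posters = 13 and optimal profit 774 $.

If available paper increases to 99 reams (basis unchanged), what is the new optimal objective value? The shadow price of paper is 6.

780

Δb = 1, so new z* = 774 + (6)·(1) = 774 + 6 = 780.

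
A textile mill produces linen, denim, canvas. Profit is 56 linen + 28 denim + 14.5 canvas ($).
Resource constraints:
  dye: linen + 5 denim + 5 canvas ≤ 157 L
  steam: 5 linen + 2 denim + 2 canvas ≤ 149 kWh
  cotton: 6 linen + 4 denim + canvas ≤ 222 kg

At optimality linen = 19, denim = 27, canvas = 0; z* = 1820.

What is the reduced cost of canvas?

-3

Check each constraint at x*: dye 154/157 (slack 3); steam 149/149 (tight); cotton 222/222 (tight).
By complementary slackness, y = 0 for the non-binding constraint.
Dual feasibility on the basic columns requires 5·y_steam + 6·y_cotton = 56, 2·y_steam + 4·y_cotton = 28.
This yields shadow prices y_steam = 7, y_cotton = 3.5.
Reduced cost of canvas: c₃ − yᵀa₃ = 14.5 − (7·2 + 3.5·1) = 14.5 − 17.5 = -3.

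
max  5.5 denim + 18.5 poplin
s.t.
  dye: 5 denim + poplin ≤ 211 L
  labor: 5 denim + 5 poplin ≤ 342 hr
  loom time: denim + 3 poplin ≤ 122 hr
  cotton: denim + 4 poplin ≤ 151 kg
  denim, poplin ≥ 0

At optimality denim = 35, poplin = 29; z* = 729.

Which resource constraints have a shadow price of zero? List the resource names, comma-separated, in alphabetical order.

dye, labor

dye: 204/211 (slack 7)
labor: 320/342 (slack 22)
loom time: 122/122 (binding)
cotton: 151/151 (binding)
By complementary slackness, a constraint with positive slack has shadow price 0 → dye, labor.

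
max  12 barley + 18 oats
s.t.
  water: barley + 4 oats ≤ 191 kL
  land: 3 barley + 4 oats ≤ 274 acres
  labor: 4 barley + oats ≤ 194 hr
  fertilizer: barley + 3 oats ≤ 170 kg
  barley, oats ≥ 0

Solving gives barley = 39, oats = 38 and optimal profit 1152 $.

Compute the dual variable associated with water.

4

Binding: water and labor. Non-binding: land (5 unused), fertilizer (17 unused).
Since land, fertilizer are not tight, their duals are 0.
From A_Bᵀ y = c: 1·y_water + 4·y_labor = 12; 4·y_water + 1·y_labor = 18.
→ y_water = 4 and y_labor = 2.
Shadow price of water = 4.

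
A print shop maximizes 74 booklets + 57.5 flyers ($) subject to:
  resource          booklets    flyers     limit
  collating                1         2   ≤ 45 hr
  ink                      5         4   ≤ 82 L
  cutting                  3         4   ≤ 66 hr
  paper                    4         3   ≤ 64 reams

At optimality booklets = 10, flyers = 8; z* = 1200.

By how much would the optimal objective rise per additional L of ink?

8

Binding: ink and paper. Non-binding: collating (19 unused), cutting (4 unused).
Since collating, cutting are not tight, their duals are 0.
From A_Bᵀ y = c: 5·y_ink + 4·y_paper = 74; 4·y_ink + 3·y_paper = 57.5.
Solving: y_ink = 8, y_paper = 8.5.
Shadow price of ink = 8.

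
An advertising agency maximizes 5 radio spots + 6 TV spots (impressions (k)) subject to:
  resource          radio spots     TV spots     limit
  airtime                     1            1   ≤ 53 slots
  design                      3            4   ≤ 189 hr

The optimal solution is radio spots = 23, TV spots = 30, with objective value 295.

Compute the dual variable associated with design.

Both airtime and design are binding at x*.
From A_Bᵀ y = c: 1·y_airtime + 3·y_design = 5; 1·y_airtime + 4·y_design = 6.
→ y_airtime = 2 and y_design = 1.
Shadow price of design = 1.

1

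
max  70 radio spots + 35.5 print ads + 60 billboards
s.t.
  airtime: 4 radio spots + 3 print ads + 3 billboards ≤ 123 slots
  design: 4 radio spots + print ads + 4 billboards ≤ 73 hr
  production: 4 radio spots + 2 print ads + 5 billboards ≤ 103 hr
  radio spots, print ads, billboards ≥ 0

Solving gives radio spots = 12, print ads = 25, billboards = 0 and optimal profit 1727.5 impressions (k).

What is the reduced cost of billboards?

At the optimum: airtime uses 123 of 123 (binding); design uses 73 of 73 (binding); production uses 98 of 103 (slack = 5).
By complementary slackness, y = 0 for the non-binding constraint.
The binding rows give the dual system: 4·y_airtime + 4·y_design = 70 and 3·y_airtime + 1·y_design = 35.5.
→ y_airtime = 9 and y_design = 8.5.
Reduced cost of billboards: c₃ − yᵀa₃ = 60 − (9·3 + 8.5·4) = 60 − 61 = -1.

-1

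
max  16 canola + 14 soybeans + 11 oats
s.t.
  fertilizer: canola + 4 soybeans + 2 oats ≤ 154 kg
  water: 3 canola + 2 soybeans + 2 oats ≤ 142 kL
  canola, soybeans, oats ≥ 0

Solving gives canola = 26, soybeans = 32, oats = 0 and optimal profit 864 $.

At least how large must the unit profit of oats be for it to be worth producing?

12

Check each constraint at x*: fertilizer 154/154 (tight); water 142/142 (tight).
The binding rows give the dual system: 1·y_fertilizer + 3·y_water = 16 and 4·y_fertilizer + 2·y_water = 14.
→ y_fertilizer = 1 and y_water = 5.
oats enters the basis when its profit ≥ yᵀa₃ = 1·2 + 5·2 = 12.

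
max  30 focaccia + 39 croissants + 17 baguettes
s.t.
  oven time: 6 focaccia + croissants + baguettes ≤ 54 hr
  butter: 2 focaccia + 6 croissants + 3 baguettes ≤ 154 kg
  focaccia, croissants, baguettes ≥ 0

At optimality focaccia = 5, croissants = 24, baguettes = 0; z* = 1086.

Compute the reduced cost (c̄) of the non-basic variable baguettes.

At the optimum: oven time uses 54 of 54 (binding); butter uses 154 of 154 (binding).
The binding rows give the dual system: 6·y_oven time + 2·y_butter = 30 and 1·y_oven time + 6·y_butter = 39.
→ y_oven time = 3 and y_butter = 6.
Reduced cost of baguettes: c₃ − yᵀa₃ = 17 − (3·1 + 6·3) = 17 − 21 = -4.

-4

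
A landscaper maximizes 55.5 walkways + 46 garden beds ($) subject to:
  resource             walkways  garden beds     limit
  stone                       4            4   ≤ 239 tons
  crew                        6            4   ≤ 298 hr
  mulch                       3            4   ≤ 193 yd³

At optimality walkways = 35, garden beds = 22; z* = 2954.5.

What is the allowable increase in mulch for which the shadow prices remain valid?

16.5

Binding constraints: crew, mulch. The basis is B = [[6,4],[3,4]] with det 12.
Per unit increase in mulch, x* moves by d = (-0.3333, 0.5).
The basis stays optimal until stone becomes binding; allowable increase = 16.5 yd³.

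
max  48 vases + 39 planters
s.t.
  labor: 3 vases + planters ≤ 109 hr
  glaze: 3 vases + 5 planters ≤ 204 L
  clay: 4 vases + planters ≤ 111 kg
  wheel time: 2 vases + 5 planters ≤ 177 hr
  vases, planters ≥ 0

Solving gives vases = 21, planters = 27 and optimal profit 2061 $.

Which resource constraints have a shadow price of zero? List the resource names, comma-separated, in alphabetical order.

glaze, labor

labor: 90/109 (slack 19)
glaze: 198/204 (slack 6)
clay: 111/111 (binding)
wheel time: 177/177 (binding)
By complementary slackness, a constraint with positive slack has shadow price 0 → glaze, labor.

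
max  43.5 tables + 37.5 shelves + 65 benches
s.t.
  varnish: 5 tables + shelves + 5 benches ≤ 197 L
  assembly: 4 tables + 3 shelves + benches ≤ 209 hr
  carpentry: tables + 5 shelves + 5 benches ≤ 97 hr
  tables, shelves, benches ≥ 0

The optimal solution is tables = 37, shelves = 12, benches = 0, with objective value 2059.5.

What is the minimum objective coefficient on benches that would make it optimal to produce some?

67.5

Check each constraint at x*: varnish 197/197 (tight); assembly 184/209 (slack 25); carpentry 97/97 (tight).
Since assembly is not tight, its dual is 0.
The binding rows give the dual system: 5·y_varnish + 1·y_carpentry = 43.5 and 1·y_varnish + 5·y_carpentry = 37.5.
→ y_varnish = 7.5 and y_carpentry = 6.
benches enters the basis when its profit ≥ yᵀa₃ = 7.5·5 + 6·5 = 67.5.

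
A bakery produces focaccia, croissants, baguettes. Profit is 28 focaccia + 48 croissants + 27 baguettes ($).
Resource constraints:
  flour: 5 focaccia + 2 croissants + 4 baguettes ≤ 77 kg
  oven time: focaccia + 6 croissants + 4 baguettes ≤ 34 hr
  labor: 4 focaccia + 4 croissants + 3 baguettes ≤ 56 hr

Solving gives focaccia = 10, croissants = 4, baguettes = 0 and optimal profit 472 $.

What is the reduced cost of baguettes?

-7

Binding: oven time and labor. Non-binding: flour (19 unused).
Slack constraints have shadow price 0 (complementary slackness).
The binding rows give the dual system: 1·y_oven time + 4·y_labor = 28 and 6·y_oven time + 4·y_labor = 48.
→ y_oven time = 4 and y_labor = 6.
Reduced cost of baguettes: c₃ − yᵀa₃ = 27 − (4·4 + 6·3) = 27 − 34 = -7.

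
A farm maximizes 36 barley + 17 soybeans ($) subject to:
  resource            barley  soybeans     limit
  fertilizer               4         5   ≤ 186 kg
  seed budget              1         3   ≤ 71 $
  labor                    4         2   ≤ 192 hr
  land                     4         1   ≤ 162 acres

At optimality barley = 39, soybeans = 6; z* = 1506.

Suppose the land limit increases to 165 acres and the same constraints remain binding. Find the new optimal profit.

1527

Check each constraint at x*: fertilizer 186/186 (tight); seed budget 57/71 (slack 14); labor 168/192 (slack 24); land 162/162 (tight).
Slack constraints have shadow price 0 (complementary slackness).
From A_Bᵀ y = c: 4·y_fertilizer + 4·y_land = 36; 5·y_fertilizer + 1·y_land = 17.
This yields shadow prices y_fertilizer = 2, y_land = 7.
Δz = y_land·Δb = 7 × (3) = 21, so new z* = 1506 + 21 = 1527.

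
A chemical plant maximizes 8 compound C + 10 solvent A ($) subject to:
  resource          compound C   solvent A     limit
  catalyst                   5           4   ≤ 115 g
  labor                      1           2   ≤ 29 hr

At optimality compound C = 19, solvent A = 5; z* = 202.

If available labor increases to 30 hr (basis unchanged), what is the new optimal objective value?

At the optimum: catalyst uses 115 of 115 (binding); labor uses 29 of 29 (binding).
The binding rows give the dual system: 5·y_catalyst + 1·y_labor = 8 and 4·y_catalyst + 2·y_labor = 10.
→ y_catalyst = 1 and y_labor = 3.
Δz = y_labor·Δb = 3 × (1) = 3, so new z* = 202 + 3 = 205.

205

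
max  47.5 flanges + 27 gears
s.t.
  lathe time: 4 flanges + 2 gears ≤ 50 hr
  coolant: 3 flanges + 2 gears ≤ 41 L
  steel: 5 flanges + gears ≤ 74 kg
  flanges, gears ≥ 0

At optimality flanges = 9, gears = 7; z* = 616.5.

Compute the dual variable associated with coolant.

6.5

At the optimum: lathe time uses 50 of 50 (binding); coolant uses 41 of 41 (binding); steel uses 52 of 74 (slack = 22).
Since steel is not tight, its dual is 0.
Dual feasibility on the basic columns requires 4·y_lathe time + 3·y_coolant = 47.5, 2·y_lathe time + 2·y_coolant = 27.
Solving: y_lathe time = 7, y_coolant = 6.5.
Shadow price of coolant = 6.5.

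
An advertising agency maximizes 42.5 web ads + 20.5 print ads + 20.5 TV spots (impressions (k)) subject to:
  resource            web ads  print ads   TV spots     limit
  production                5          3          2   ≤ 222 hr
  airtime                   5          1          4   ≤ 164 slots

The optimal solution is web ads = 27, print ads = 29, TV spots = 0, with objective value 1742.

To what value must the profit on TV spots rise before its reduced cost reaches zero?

Both production and airtime are binding at x*.
The binding rows give the dual system: 5·y_production + 5·y_airtime = 42.5 and 3·y_production + 1·y_airtime = 20.5.
→ y_production = 6 and y_airtime = 2.5.
TV spots enters the basis when its profit ≥ yᵀa₃ = 6·2 + 2.5·4 = 22.

22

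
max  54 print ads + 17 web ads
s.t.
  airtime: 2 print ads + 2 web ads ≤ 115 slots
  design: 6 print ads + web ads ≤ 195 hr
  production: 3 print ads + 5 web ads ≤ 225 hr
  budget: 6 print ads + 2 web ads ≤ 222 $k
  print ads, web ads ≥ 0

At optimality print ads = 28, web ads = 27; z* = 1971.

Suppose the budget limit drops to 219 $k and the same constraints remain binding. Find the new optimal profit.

1947

At the optimum: airtime uses 110 of 115 (slack = 5); design uses 195 of 195 (binding); production uses 219 of 225 (slack = 6); budget uses 222 of 222 (binding).
By complementary slackness, y = 0 for the non-binding constraints.
From A_Bᵀ y = c: 6·y_design + 6·y_budget = 54; 1·y_design + 2·y_budget = 17.
→ y_design = 1 and y_budget = 8.
Δz = y_budget·Δb = 8 × (-3) = -24, so new z* = 1971 − 24 = 1947.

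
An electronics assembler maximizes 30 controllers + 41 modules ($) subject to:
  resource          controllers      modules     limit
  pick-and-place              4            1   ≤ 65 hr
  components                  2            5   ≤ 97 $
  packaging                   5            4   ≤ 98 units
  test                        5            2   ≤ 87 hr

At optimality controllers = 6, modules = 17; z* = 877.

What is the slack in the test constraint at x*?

23

test used = 5·6 + 2·17 = 64; slack = 87 − 64 = 23.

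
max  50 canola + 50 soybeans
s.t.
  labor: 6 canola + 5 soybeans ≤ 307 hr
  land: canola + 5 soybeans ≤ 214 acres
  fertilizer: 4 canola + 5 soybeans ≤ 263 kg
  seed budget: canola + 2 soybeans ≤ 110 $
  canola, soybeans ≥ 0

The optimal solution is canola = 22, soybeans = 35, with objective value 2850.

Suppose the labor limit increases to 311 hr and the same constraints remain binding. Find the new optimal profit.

2870

Binding: labor and fertilizer. Non-binding: land (17 unused), seed budget (18 unused).
By complementary slackness, y = 0 for the non-binding constraints.
Dual feasibility on the basic columns requires 6·y_labor + 4·y_fertilizer = 50, 5·y_labor + 5·y_fertilizer = 50.
Solving: y_labor = 5, y_fertilizer = 5.
Δz = y_labor·Δb = 5 × (4) = 20, so new z* = 2850 + 20 = 2870.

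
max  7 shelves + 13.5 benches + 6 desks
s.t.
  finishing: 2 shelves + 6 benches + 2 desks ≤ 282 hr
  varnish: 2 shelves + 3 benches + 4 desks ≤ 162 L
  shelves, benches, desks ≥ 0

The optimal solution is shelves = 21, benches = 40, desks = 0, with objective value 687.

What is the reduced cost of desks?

Both finishing and varnish are binding at x*.
The binding rows give the dual system: 2·y_finishing + 2·y_varnish = 7 and 6·y_finishing + 3·y_varnish = 13.5.
This yields shadow prices y_finishing = 1, y_varnish = 2.5.
Reduced cost of desks: c₃ − yᵀa₃ = 6 − (1·2 + 2.5·4) = 6 − 12 = -6.

-6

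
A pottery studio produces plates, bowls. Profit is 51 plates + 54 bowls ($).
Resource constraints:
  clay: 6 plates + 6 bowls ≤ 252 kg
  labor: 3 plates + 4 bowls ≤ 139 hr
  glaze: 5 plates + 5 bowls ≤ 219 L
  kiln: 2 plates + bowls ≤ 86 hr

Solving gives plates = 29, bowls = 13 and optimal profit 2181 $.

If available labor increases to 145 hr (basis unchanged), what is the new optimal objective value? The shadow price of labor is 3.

2199

Δb = 6, so new z* = 2181 + (3)·(6) = 2181 + 18 = 2199.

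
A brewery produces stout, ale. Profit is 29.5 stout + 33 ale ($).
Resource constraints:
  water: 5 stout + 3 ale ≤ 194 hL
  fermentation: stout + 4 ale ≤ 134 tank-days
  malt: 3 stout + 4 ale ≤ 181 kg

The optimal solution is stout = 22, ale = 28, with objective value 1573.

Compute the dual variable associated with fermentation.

At the optimum: water uses 194 of 194 (binding); fermentation uses 134 of 134 (binding); malt uses 178 of 181 (slack = 3).
By complementary slackness, y = 0 for the non-binding constraint.
The binding rows give the dual system: 5·y_water + 1·y_fermentation = 29.5 and 3·y_water + 4·y_fermentation = 33.
→ y_water = 5 and y_fermentation = 4.5.
Shadow price of fermentation = 4.5.

4.5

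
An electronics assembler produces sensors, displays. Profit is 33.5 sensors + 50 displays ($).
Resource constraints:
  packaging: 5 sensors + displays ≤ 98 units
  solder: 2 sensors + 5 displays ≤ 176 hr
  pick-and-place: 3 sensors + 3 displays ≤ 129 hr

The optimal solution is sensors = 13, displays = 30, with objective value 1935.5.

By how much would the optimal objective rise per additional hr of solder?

Check each constraint at x*: packaging 95/98 (slack 3); solder 176/176 (tight); pick-and-place 129/129 (tight).
Slack constraints have shadow price 0 (complementary slackness).
From A_Bᵀ y = c: 2·y_solder + 3·y_pick-and-place = 33.5; 5·y_solder + 3·y_pick-and-place = 50.
Solving: y_solder = 5.5, y_pick-and-place = 7.5.
Shadow price of solder = 5.5.

5.5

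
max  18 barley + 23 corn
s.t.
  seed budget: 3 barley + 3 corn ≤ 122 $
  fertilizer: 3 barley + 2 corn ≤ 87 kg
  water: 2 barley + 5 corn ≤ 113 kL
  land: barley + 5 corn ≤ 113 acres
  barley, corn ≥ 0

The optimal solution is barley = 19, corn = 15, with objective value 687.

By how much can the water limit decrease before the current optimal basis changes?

Binding constraints: fertilizer, water. The basis is B = [[3,2],[2,5]] with det 11.
Per unit decrease in water, x* moves by d = (0.1818, -0.2727).
The basis stays optimal until corn reaches 0; allowable decrease = 55 kL.

55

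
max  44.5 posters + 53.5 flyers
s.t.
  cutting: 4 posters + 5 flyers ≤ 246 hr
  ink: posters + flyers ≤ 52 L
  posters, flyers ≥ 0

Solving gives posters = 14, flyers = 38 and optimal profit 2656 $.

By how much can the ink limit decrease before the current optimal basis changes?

2.8

Binding constraints: cutting, ink. The basis is B = [[4,5],[1,1]] with det -1.
Per unit decrease in ink, x* moves by d = (-5, 4).
The basis stays optimal until posters reaches 0; allowable decrease = 2.8 L.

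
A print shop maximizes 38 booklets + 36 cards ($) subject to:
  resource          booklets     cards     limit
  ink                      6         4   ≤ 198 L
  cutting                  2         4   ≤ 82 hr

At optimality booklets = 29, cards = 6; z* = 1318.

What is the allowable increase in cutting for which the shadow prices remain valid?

116

Binding constraints: ink, cutting. The basis is B = [[6,4],[2,4]] with det 16.
Per unit increase in cutting, x* moves by d = (-0.25, 0.375).
The basis stays optimal until booklets reaches 0; allowable increase = 116 hr.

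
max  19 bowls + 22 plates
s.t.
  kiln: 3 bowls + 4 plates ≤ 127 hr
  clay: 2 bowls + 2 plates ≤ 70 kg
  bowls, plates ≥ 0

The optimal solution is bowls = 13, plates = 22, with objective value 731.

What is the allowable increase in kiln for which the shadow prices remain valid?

Binding constraints: kiln, clay. The basis is B = [[3,4],[2,2]] with det -2.
Per unit increase in kiln, x* moves by d = (-1, 1).
The basis stays optimal until bowls reaches 0; allowable increase = 13 hr.

13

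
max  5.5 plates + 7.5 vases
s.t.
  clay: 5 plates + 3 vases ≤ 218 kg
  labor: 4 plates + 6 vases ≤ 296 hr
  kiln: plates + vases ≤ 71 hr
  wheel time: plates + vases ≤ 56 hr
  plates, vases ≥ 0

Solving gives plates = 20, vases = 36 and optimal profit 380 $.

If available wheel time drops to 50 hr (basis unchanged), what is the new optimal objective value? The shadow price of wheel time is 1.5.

371

Δb = -6, so new z* = 380 + (1.5)·(-6) = 380 − 9 = 371.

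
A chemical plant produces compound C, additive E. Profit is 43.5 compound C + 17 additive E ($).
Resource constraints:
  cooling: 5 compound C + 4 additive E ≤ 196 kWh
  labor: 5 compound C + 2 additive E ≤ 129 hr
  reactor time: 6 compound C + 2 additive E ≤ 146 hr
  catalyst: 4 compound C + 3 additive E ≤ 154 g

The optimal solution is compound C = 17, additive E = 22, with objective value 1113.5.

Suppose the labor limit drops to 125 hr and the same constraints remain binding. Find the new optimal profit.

At the optimum: cooling uses 173 of 196 (slack = 23); labor uses 129 of 129 (binding); reactor time uses 146 of 146 (binding); catalyst uses 134 of 154 (slack = 20).
Slack constraints have shadow price 0 (complementary slackness).
From A_Bᵀ y = c: 5·y_labor + 6·y_reactor time = 43.5; 2·y_labor + 2·y_reactor time = 17.
Solving: y_labor = 7.5, y_reactor time = 1.
Δz = y_labor·Δb = 7.5 × (-4) = -30, so new z* = 1113.5 − 30 = 1083.5.

1083.5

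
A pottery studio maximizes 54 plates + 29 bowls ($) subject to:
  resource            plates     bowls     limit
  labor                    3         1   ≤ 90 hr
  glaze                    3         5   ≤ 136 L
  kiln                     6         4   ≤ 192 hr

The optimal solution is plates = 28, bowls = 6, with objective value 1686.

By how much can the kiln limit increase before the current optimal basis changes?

Binding constraints: labor, kiln. The basis is B = [[3,1],[6,4]] with det 6.
Per unit increase in kiln, x* moves by d = (-0.1667, 0.5).
The basis stays optimal until glaze becomes binding; allowable increase = 11 hr.

11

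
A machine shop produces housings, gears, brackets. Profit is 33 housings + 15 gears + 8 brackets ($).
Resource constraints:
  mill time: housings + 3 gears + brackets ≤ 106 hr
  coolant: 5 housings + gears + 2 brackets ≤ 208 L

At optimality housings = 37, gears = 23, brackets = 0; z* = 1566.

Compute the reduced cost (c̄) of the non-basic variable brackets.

-7

Check each constraint at x*: mill time 106/106 (tight); coolant 208/208 (tight).
Dual feasibility on the basic columns requires 1·y_mill time + 5·y_coolant = 33, 3·y_mill time + 1·y_coolant = 15.
→ y_mill time = 3 and y_coolant = 6.
Reduced cost of brackets: c₃ − yᵀa₃ = 8 − (3·1 + 6·2) = 8 − 15 = -7.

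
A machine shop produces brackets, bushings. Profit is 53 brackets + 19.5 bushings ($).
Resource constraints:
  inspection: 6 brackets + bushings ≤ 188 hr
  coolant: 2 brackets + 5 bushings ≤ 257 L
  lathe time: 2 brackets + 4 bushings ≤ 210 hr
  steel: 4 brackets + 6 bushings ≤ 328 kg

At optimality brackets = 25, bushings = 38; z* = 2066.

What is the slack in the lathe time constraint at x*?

lathe time used = 2·25 + 4·38 = 202; slack = 210 − 202 = 8.

8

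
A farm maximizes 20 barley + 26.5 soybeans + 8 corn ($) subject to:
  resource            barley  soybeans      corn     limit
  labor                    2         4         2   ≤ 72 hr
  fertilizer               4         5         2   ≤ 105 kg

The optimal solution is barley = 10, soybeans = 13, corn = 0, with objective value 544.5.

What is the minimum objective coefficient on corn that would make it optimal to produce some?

11

Both labor and fertilizer are binding at x*.
Dual feasibility on the basic columns requires 2·y_labor + 4·y_fertilizer = 20, 4·y_labor + 5·y_fertilizer = 26.5.
This yields shadow prices y_labor = 1, y_fertilizer = 4.5.
corn enters the basis when its profit ≥ yᵀa₃ = 1·2 + 4.5·2 = 11.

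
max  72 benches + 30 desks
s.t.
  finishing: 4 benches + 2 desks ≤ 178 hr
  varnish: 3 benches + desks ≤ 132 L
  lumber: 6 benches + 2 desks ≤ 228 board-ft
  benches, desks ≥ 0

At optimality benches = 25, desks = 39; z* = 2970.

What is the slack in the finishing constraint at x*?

finishing used = 4·25 + 2·39 = 178; slack = 178 − 178 = 0.

0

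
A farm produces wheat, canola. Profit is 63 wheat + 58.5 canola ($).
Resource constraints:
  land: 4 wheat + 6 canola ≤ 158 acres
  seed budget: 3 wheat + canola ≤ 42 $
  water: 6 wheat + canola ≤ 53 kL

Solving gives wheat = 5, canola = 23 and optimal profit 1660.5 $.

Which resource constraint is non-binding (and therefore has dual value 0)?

land: 158/158 (binding)
seed budget: 38/42 (slack 4)
water: 53/53 (binding)
By complementary slackness, a constraint with positive slack has shadow price 0 → seed budget.

seed budget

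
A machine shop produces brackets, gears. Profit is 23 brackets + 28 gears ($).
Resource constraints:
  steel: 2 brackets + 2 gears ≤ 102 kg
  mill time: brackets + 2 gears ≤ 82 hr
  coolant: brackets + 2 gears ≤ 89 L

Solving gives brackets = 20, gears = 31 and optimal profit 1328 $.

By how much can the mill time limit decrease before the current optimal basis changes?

31

Binding constraints: steel, mill time. The basis is B = [[2,2],[1,2]] with det 2.
Per unit decrease in mill time, x* moves by d = (1, -1).
The basis stays optimal until gears reaches 0; allowable decrease = 31 hr.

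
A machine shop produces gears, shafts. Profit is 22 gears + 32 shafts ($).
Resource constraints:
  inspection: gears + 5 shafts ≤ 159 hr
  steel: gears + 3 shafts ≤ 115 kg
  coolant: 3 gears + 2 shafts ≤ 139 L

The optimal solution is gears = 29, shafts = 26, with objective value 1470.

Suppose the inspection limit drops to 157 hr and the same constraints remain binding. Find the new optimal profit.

1462

Binding: inspection and coolant. Non-binding: steel (8 unused).
Since steel is not tight, its dual is 0.
Dual feasibility on the basic columns requires 1·y_inspection + 3·y_coolant = 22, 5·y_inspection + 2·y_coolant = 32.
Solving: y_inspection = 4, y_coolant = 6.
Δz = y_inspection·Δb = 4 × (-2) = -8, so new z* = 1470 − 8 = 1462.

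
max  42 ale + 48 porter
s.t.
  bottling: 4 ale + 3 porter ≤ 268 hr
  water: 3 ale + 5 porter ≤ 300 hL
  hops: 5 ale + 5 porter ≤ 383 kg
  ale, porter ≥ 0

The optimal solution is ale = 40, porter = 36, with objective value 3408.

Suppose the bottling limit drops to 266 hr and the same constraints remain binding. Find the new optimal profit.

At the optimum: bottling uses 268 of 268 (binding); water uses 300 of 300 (binding); hops uses 380 of 383 (slack = 3).
Slack constraints have shadow price 0 (complementary slackness).
From A_Bᵀ y = c: 4·y_bottling + 3·y_water = 42; 3·y_bottling + 5·y_water = 48.
Solving: y_bottling = 6, y_water = 6.
Δz = y_bottling·Δb = 6 × (-2) = -12, so new z* = 3408 − 12 = 3396.

3396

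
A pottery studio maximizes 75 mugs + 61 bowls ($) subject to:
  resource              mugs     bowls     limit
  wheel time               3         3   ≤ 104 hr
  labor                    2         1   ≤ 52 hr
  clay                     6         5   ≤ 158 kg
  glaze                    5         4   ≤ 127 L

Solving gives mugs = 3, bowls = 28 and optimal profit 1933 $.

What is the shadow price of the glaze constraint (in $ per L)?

9

Check each constraint at x*: wheel time 93/104 (slack 11); labor 34/52 (slack 18); clay 158/158 (tight); glaze 127/127 (tight).
By complementary slackness, y = 0 for the non-binding constraints.
The binding rows give the dual system: 6·y_clay + 5·y_glaze = 75 and 5·y_clay + 4·y_glaze = 61.
This yields shadow prices y_clay = 5, y_glaze = 9.
Shadow price of glaze = 9.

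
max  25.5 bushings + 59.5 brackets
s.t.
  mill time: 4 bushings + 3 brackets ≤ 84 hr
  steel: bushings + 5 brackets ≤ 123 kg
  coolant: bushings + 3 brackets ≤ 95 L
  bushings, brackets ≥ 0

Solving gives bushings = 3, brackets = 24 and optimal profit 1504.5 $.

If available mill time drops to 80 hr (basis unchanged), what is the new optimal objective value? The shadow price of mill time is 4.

Δb = -4, so new z* = 1504.5 + (4)·(-4) = 1504.5 − 16 = 1488.5.

1488.5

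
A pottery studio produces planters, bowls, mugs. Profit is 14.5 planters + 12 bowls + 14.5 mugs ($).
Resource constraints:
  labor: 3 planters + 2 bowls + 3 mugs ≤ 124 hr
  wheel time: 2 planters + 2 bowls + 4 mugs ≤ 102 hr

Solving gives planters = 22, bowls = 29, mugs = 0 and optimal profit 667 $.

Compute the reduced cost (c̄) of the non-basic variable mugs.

Check each constraint at x*: labor 124/124 (tight); wheel time 102/102 (tight).
The binding rows give the dual system: 3·y_labor + 2·y_wheel time = 14.5 and 2·y_labor + 2·y_wheel time = 12.
→ y_labor = 2.5 and y_wheel time = 3.5.
Reduced cost of mugs: c₃ − yᵀa₃ = 14.5 − (2.5·3 + 3.5·4) = 14.5 − 21.5 = -7.

-7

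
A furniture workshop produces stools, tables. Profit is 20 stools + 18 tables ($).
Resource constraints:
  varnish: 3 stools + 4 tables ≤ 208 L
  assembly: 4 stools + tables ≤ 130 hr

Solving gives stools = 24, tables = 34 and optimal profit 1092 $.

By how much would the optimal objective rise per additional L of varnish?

4

Check each constraint at x*: varnish 208/208 (tight); assembly 130/130 (tight).
Dual feasibility on the basic columns requires 3·y_varnish + 4·y_assembly = 20, 4·y_varnish + 1·y_assembly = 18.
→ y_varnish = 4 and y_assembly = 2.
Shadow price of varnish = 4.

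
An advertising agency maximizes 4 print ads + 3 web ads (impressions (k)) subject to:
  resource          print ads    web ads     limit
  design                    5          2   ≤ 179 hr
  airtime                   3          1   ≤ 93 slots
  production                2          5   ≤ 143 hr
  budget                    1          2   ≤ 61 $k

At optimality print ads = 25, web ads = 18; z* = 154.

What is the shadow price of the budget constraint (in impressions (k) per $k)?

1

Check each constraint at x*: design 161/179 (slack 18); airtime 93/93 (tight); production 140/143 (slack 3); budget 61/61 (tight).
Since design, production are not tight, their duals are 0.
Dual feasibility on the basic columns requires 3·y_airtime + 1·y_budget = 4, 1·y_airtime + 2·y_budget = 3.
Solving: y_airtime = 1, y_budget = 1.
Shadow price of budget = 1.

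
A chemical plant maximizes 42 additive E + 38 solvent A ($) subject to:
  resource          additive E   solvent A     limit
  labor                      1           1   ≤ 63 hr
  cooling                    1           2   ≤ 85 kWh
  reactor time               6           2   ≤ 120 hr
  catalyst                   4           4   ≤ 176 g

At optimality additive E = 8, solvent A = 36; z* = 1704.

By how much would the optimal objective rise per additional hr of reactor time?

Check each constraint at x*: labor 44/63 (slack 19); cooling 80/85 (slack 5); reactor time 120/120 (tight); catalyst 176/176 (tight).
By complementary slackness, y = 0 for the non-binding constraints.
From A_Bᵀ y = c: 6·y_reactor time + 4·y_catalyst = 42; 2·y_reactor time + 4·y_catalyst = 38.
This yields shadow prices y_reactor time = 1, y_catalyst = 9.
Shadow price of reactor time = 1.

1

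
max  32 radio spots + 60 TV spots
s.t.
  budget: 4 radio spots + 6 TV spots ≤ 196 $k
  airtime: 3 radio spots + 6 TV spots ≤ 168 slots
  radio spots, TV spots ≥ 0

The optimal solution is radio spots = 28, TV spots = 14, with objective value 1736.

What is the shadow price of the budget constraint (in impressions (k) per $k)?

2

At the optimum: budget uses 196 of 196 (binding); airtime uses 168 of 168 (binding).
The binding rows give the dual system: 4·y_budget + 3·y_airtime = 32 and 6·y_budget + 6·y_airtime = 60.
This yields shadow prices y_budget = 2, y_airtime = 8.
Shadow price of budget = 2.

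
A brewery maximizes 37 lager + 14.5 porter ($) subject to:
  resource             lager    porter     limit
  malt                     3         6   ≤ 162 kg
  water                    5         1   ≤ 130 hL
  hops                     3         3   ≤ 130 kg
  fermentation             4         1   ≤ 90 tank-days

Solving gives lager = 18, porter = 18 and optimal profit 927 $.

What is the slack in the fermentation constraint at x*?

0

fermentation used = 4·18 + 1·18 = 90; slack = 90 − 90 = 0.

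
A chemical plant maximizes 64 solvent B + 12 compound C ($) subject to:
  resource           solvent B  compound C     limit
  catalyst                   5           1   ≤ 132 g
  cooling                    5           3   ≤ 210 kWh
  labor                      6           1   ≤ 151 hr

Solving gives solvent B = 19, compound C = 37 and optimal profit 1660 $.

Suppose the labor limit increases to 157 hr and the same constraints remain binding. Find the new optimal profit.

1684

Binding: catalyst and labor. Non-binding: cooling (4 unused).
Since cooling is not tight, its dual is 0.
The binding rows give the dual system: 5·y_catalyst + 6·y_labor = 64 and 1·y_catalyst + 1·y_labor = 12.
Solving: y_catalyst = 8, y_labor = 4.
Δz = y_labor·Δb = 4 × (6) = 24, so new z* = 1660 + 24 = 1684.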